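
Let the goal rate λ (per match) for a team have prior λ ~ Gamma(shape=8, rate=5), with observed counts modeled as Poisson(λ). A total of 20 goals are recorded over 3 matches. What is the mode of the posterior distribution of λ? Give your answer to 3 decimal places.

λ̂_MAP = 3.375

Σxᵢ = 20, n = 3.
Posterior ∝ λ^7e^(−5λ) · λ^20e^(−3λ) = λ^27e^(−8λ), i.e. Gamma(shape=28, rate=8).
The mode of a Gamma(a, b) with a ≥ 1 (shape–rate) is (a−1)/b = 27/8 ≈ 3.375.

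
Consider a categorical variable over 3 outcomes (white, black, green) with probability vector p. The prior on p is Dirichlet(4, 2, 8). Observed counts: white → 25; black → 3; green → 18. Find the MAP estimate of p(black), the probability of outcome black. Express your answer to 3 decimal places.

The posterior is Dirichlet(αᵢ + nᵢ) = Dirichlet(29, 5, 26).
For a Dirichlet(a₁,…,a_K) with all aᵢ > 1, the mode has j-th component (aⱼ − 1)/(Σaᵢ − K).
Here Σaᵢ = 60 and K = 3, so p(black) = (5 − 1)/(60 − 3) = 4/57 ≈ 0.070.

MAP estimate of p(black) = 0.070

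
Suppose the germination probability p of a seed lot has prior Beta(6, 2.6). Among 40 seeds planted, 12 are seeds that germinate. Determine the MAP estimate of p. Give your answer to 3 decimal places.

p̂_MAP = 0.365

Prior: Beta(6, 2.6).
Data: 12 successes in 40 trials. The binomial likelihood contributes p^12(1−p)^28, so the posterior is Beta(6+12, 2.6+28) = Beta(18, 30.6).
For Beta(a, b) with a, b > 1 the mode is (a−1)/(a+b−2) = 17/46.6 ≈ 0.365.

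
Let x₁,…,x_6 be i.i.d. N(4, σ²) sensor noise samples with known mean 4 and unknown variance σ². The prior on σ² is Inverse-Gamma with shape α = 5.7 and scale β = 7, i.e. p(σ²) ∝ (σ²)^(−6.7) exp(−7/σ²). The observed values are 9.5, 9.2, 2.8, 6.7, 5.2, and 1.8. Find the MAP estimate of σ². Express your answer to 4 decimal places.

σ̂²_MAP = 4.4485

Sum of squared deviations about the known mean: SS = (9.5−4)² + (9.2−4)² + (2.8−4)² + (6.7−4)² + (5.2−4)² + (1.8−4)² = 72.3.
The Normal likelihood contributes (σ²)^(−n/2) exp(−SS/(2σ²)), so the posterior is Inverse-Gamma(α + n/2, β + SS/2) = Inverse-Gamma(8.7, 43.15).
The mode of Inverse-Gamma(a, b) is b/(a+1) = 43.15/9.7 ≈ 4.4485.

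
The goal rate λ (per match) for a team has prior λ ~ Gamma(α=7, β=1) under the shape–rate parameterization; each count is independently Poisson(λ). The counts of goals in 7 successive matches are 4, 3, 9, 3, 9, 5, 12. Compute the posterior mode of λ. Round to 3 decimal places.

Σxᵢ = 4+3+9+3+9+5+12 = 45, with n = 7.
Posterior ∝ λ^6e^(−1λ) · λ^45e^(−7λ) = λ^51e^(−8λ), i.e. Gamma(shape=52, rate=8).
The mode of a Gamma(a, b) with a ≥ 1 (shape–rate) is (a−1)/b = 51/8 ≈ 6.375.

λ̂_MAP = 6.375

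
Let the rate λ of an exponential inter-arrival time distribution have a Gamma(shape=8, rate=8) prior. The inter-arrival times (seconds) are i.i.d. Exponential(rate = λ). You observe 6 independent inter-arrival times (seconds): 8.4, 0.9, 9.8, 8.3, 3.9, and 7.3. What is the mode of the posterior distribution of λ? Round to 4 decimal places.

The Exponential(rate=λ) likelihood is ∝ λ^n e^(−λΣtᵢ). Here n = 6 and Σtᵢ = 8.4 + 0.9 + 9.8 + 8.3 + 3.9 + 7.3 = 38.6.
Posterior ∝ λ^7e^(−8λ) · λ^6e^(−38.6λ) = λ^13e^(−46.6λ), i.e. Gamma(14, 46.6).
Mode = (a−1)/b = 13/46.6 ≈ 0.2790.

λ̂_MAP = 0.2790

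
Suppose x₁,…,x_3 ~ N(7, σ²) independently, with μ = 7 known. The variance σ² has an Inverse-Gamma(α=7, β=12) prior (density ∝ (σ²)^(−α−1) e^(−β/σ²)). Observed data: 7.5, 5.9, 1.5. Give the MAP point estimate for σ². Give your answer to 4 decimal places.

σ̂²_MAP = 2.9321

Sum of squared deviations about the known mean: SS = (7.5−7)² + (5.9−7)² + (1.5−7)² = 31.71.
The Normal likelihood contributes (σ²)^(−n/2) exp(−SS/(2σ²)), so the posterior is Inverse-Gamma(α + n/2, β + SS/2) = Inverse-Gamma(8.5, 27.855).
The mode of Inverse-Gamma(a, b) is b/(a+1) = 27.855/9.5 ≈ 2.9321.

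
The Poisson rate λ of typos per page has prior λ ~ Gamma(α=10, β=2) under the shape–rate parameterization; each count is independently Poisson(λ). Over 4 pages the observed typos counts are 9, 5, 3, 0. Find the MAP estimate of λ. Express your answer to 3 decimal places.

Σxᵢ = 9+5+3+0 = 17, with n = 4.
Posterior ∝ λ^9e^(−2λ) · λ^17e^(−4λ) = λ^26e^(−6λ), i.e. Gamma(shape=27, rate=6).
The mode of a Gamma(a, b) with a ≥ 1 (shape–rate) is (a−1)/b = 26/6 ≈ 4.333.

λ̂_MAP = 4.333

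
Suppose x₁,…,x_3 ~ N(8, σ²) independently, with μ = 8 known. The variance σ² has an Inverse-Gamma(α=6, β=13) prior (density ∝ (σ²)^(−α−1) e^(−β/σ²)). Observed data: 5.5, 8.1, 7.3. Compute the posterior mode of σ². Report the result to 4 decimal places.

Sum of squared deviations about the known mean: SS = (5.5−8)² + (8.1−8)² + (7.3−8)² = 6.75.
The Normal likelihood contributes (σ²)^(−n/2) exp(−SS/(2σ²)), so the posterior is Inverse-Gamma(α + n/2, β + SS/2) = Inverse-Gamma(7.5, 16.375).
The mode of Inverse-Gamma(a, b) is b/(a+1) = 16.375/8.5 ≈ 1.9265.

σ̂²_MAP = 1.9265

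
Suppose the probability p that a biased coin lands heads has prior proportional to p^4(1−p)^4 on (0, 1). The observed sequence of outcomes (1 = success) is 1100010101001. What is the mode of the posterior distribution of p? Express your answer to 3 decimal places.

The prior density ∝ p^4(1−p)^4 is the kernel of Beta(5, 5).
Data: 6 successes in 13 trials (from the sequence). The binomial likelihood contributes p^6(1−p)^7, so the posterior is Beta(5+6, 5+7) = Beta(11, 12).
For Beta(a, b) with a, b > 1 the mode is (a−1)/(a+b−2) = 10/21 ≈ 0.476.

p̂_MAP = 0.476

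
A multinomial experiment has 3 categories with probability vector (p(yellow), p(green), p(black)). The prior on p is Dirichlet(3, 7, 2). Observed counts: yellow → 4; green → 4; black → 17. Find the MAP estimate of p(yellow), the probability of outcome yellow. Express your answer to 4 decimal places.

The posterior is Dirichlet(αᵢ + nᵢ) = Dirichlet(7, 11, 19).
For a Dirichlet(a₁,…,a_K) with all aᵢ > 1, the mode has j-th component (aⱼ − 1)/(Σaᵢ − K).
Here Σaᵢ = 37 and K = 3, so p(yellow) = (7 − 1)/(37 − 3) = 6/34 ≈ 0.1765.

MAP estimate of p(yellow) = 0.1765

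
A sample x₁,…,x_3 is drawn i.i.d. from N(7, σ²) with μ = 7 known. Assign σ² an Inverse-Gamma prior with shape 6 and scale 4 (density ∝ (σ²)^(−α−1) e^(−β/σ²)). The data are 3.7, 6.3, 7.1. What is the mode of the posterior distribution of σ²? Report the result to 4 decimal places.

σ̂²_MAP = 1.1406

Sum of squared deviations about the known mean: SS = (3.7−7)² + (6.3−7)² + (7.1−7)² = 11.39.
The Normal likelihood contributes (σ²)^(−n/2) exp(−SS/(2σ²)), so the posterior is Inverse-Gamma(α + n/2, β + SS/2) = Inverse-Gamma(7.5, 9.695).
The mode of Inverse-Gamma(a, b) is b/(a+1) = 9.695/8.5 ≈ 1.1406.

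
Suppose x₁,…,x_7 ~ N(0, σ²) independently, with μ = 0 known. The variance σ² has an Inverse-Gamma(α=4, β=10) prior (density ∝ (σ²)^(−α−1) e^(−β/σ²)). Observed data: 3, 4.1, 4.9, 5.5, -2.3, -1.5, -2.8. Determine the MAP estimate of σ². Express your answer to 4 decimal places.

σ̂²_MAP = 6.7912

Sum of squared deviations about the known mean: SS = (3−0)² + (4.1−0)² + (4.9−0)² + (5.5−0)² + (-2.3−0)² + (-1.5−0)² + (-2.8−0)² = 95.45.
The Normal likelihood contributes (σ²)^(−n/2) exp(−SS/(2σ²)), so the posterior is Inverse-Gamma(α + n/2, β + SS/2) = Inverse-Gamma(7.5, 57.725).
The mode of Inverse-Gamma(a, b) is b/(a+1) = 57.725/8.5 ≈ 6.7912.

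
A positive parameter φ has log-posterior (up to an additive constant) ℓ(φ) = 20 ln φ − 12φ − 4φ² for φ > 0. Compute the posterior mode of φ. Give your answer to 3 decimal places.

φ̂_MAP = 1.000

ℓ'(φ) = 20/φ − 12 − 8φ. Setting this to zero and multiplying by φ: 8φ² + 12φ − 20 = 0.
φ = (−12 + √(12² + 4·8·20)) / (2·8) = (−12 + √784) / 16 = (−12 + 28)/16 = 1.
ℓ''(φ) = −20/φ² − 8 < 0, confirming a maximum.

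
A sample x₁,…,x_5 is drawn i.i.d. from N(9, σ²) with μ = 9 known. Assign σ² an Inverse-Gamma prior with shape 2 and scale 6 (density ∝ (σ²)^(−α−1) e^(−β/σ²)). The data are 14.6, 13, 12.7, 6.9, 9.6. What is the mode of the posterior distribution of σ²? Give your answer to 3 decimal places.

σ̂²_MAP = 7.075

Sum of squared deviations about the known mean: SS = (14.6−9)² + (13−9)² + (12.7−9)² + (6.9−9)² + (9.6−9)² = 65.82.
The Normal likelihood contributes (σ²)^(−n/2) exp(−SS/(2σ²)), so the posterior is Inverse-Gamma(α + n/2, β + SS/2) = Inverse-Gamma(4.5, 38.91).
The mode of Inverse-Gamma(a, b) is b/(a+1) = 38.91/5.5 ≈ 7.075.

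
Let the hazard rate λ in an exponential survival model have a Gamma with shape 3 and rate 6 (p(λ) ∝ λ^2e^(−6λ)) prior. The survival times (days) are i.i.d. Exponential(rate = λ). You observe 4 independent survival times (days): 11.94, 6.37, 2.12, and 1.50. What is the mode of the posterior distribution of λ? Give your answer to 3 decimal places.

The Exponential(rate=λ) likelihood is ∝ λ^n e^(−λΣtᵢ). Here n = 4 and Σtᵢ = 11.94 + 6.37 + 2.12 + 1.50 = 21.93.
Posterior ∝ λ^2e^(−6λ) · λ^4e^(−21.93λ) = λ^6e^(−27.93λ), i.e. Gamma(7, 27.93).
Mode = (a−1)/b = 6/27.93 ≈ 0.215.

λ̂_MAP = 0.215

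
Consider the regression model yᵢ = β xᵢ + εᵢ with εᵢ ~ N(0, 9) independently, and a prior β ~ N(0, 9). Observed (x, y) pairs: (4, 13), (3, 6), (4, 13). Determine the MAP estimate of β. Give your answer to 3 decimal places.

log p(β | y) = −Σ(yᵢ − βxᵢ)²/(2·9) − β²/(2·9) + const.
Setting the derivative to zero: Σxᵢ(yᵢ − βxᵢ)/9 − β/9 = 0, so β = Σxᵢyᵢ / (Σxᵢ² + σ²/τ²).
Σxᵢyᵢ = 4·13 + 3·6 + 4·13 = 122; Σxᵢ² = 41; σ²/τ² = 1.
β̂_MAP = 122 / (41 + 1) = 122/42 ≈ 2.905.

β̂_MAP = 2.905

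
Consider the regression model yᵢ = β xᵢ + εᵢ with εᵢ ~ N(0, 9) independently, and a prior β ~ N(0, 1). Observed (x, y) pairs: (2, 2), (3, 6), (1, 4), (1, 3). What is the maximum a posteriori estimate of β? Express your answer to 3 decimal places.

log p(β | y) = −Σ(yᵢ − βxᵢ)²/(2·9) − β²/(2·1) + const.
Setting the derivative to zero: Σxᵢ(yᵢ − βxᵢ)/9 − β/1 = 0, so β = Σxᵢyᵢ / (Σxᵢ² + σ²/τ²).
Σxᵢyᵢ = 2·2 + 3·6 + 1·4 + 1·3 = 29; Σxᵢ² = 15; σ²/τ² = 9.
β̂_MAP = 29 / (15 + 9) = 29/24 ≈ 1.208.

β̂_MAP = 1.208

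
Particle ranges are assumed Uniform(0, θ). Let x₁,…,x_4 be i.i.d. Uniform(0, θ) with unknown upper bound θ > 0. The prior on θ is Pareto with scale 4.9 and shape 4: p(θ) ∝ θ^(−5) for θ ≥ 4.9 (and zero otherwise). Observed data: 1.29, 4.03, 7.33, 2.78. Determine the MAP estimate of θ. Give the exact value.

θ̂_MAP = 7.33

The Uniform(0, θ) likelihood is θ^(−n) for θ ≥ max(xᵢ), zero otherwise. Here max(xᵢ) = 7.33.
Posterior ∝ θ^(−5) · θ^(−4) = θ^(−9) on θ ≥ max(4.9, 7.33) = 7.33.
This density is strictly decreasing in θ, so the posterior mode lies at the lower boundary of the support.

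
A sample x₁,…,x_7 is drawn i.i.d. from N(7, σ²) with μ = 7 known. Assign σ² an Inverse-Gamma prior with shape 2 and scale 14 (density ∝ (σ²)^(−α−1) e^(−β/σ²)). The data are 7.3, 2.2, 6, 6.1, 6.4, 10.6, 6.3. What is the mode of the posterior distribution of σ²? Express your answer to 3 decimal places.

σ̂²_MAP = 5.135

Sum of squared deviations about the known mean: SS = (7.3−7)² + (2.2−7)² + (6−7)² + (6.1−7)² + (6.4−7)² + (10.6−7)² + (6.3−7)² = 38.75.
The Normal likelihood contributes (σ²)^(−n/2) exp(−SS/(2σ²)), so the posterior is Inverse-Gamma(α + n/2, β + SS/2) = Inverse-Gamma(5.5, 33.375).
The mode of Inverse-Gamma(a, b) is b/(a+1) = 33.375/6.5 ≈ 5.135.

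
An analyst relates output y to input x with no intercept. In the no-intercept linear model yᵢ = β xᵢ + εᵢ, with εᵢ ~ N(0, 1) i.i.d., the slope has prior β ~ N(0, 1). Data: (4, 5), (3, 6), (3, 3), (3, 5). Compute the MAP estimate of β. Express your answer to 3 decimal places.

log p(β | y) = −Σ(yᵢ − βxᵢ)²/(2·1) − β²/(2·1) + const.
Setting the derivative to zero: Σxᵢ(yᵢ − βxᵢ)/1 − β/1 = 0, so β = Σxᵢyᵢ / (Σxᵢ² + σ²/τ²).
Σxᵢyᵢ = 4·5 + 3·6 + 3·3 + 3·5 = 62; Σxᵢ² = 43; σ²/τ² = 1.
β̂_MAP = 62 / (43 + 1) = 62/44 ≈ 1.409.

β̂_MAP = 1.409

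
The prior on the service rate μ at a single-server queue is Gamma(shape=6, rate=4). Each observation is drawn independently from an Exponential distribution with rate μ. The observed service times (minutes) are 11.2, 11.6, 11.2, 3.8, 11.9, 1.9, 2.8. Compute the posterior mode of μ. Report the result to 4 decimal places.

μ̂_MAP = 0.2055

The Exponential(rate=μ) likelihood is ∝ μ^n e^(−μΣtᵢ). Here n = 7 and Σtᵢ = 11.2 + 11.6 + 11.2 + 3.8 + 11.9 + 1.9 + 2.8 = 54.4.
Posterior ∝ μ^5e^(−4μ) · μ^7e^(−54.4μ) = μ^12e^(−58.4μ), i.e. Gamma(13, 58.4).
Mode = (a−1)/b = 12/58.4 ≈ 0.2055.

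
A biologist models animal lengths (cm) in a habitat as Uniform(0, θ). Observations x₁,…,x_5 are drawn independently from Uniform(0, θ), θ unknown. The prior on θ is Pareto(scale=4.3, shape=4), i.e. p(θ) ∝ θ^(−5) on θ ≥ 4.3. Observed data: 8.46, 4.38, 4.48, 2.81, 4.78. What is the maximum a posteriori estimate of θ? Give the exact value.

The Uniform(0, θ) likelihood is θ^(−n) for θ ≥ max(xᵢ), zero otherwise. Here max(xᵢ) = 8.46.
Posterior ∝ θ^(−5) · θ^(−5) = θ^(−10) on θ ≥ max(4.3, 8.46) = 8.46.
This density is strictly decreasing in θ, so the posterior mode lies at the lower boundary of the support.

θ̂_MAP = 8.46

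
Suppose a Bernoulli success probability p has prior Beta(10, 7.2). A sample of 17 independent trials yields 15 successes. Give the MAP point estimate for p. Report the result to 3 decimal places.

Prior: Beta(10, 7.2).
Data: 15 successes in 17 trials. The binomial likelihood contributes p^15(1−p)^2, so the posterior is Beta(10+15, 7.2+2) = Beta(25, 9.2).
For Beta(a, b) with a, b > 1 the mode is (a−1)/(a+b−2) = 24/32.2 ≈ 0.745.

p̂_MAP = 0.745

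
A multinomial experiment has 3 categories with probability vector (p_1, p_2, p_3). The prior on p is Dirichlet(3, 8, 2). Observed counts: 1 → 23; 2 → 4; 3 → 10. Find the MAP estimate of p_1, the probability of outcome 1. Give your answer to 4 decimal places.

MAP estimate: 0.5319

The posterior is Dirichlet(αᵢ + nᵢ) = Dirichlet(26, 12, 12).
For a Dirichlet(a₁,…,a_K) with all aᵢ > 1, the mode has j-th component (aⱼ − 1)/(Σaᵢ − K).
Here Σaᵢ = 50 and K = 3, so p_1 = (26 − 1)/(50 − 3) = 25/47 ≈ 0.5319.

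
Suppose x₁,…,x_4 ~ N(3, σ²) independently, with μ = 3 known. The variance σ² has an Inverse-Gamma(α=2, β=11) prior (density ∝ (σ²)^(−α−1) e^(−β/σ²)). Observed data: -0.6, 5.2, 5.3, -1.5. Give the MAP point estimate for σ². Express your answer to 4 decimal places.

Sum of squared deviations about the known mean: SS = (-0.6−3)² + (5.2−3)² + (5.3−3)² + (-1.5−3)² = 43.34.
The Normal likelihood contributes (σ²)^(−n/2) exp(−SS/(2σ²)), so the posterior is Inverse-Gamma(α + n/2, β + SS/2) = Inverse-Gamma(4, 32.67).
The mode of Inverse-Gamma(a, b) is b/(a+1) = 32.67/5 ≈ 6.5340.

σ̂²_MAP = 6.5340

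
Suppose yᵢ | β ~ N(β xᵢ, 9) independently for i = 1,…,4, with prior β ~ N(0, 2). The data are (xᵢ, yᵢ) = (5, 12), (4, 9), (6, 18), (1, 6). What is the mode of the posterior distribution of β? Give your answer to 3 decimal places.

β̂_MAP = 2.545

log p(β | y) = −Σ(yᵢ − βxᵢ)²/(2·9) − β²/(2·2) + const.
Setting the derivative to zero: Σxᵢ(yᵢ − βxᵢ)/9 − β/2 = 0, so β = Σxᵢyᵢ / (Σxᵢ² + σ²/τ²).
Σxᵢyᵢ = 5·12 + 4·9 + 6·18 + 1·6 = 210; Σxᵢ² = 78; σ²/τ² = 4.5.
β̂_MAP = 210 / (78 + 4.5) = 210/82.5 ≈ 2.545.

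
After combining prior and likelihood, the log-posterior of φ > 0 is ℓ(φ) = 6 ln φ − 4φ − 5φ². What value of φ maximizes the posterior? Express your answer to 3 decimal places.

ℓ'(φ) = 6/φ − 4 − 10φ. Setting this to zero and multiplying by φ: 10φ² + 4φ − 6 = 0.
φ = (−4 + √(4² + 4·10·6)) / (2·10) = (−4 + √256) / 20 = (−4 + 16)/20 = 3/5.
ℓ''(φ) = −6/φ² − 10 < 0, confirming a maximum.

φ̂_MAP = 0.600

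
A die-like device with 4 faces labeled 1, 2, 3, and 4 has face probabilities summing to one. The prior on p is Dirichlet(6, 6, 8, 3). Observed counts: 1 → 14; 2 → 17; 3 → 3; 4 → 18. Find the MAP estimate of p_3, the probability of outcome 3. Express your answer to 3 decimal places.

The posterior is Dirichlet(αᵢ + nᵢ) = Dirichlet(20, 23, 11, 21).
For a Dirichlet(a₁,…,a_K) with all aᵢ > 1, the mode has j-th component (aⱼ − 1)/(Σaᵢ − K).
Here Σaᵢ = 75 and K = 4, so p_3 = (11 − 1)/(75 − 4) = 10/71 ≈ 0.141.

MAP estimate: 0.141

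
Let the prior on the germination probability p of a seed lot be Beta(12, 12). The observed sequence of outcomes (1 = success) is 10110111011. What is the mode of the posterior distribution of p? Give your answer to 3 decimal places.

p̂_MAP = 0.576

Prior: Beta(12, 12).
Data: 8 successes in 11 trials (from the sequence). The binomial likelihood contributes p^8(1−p)^3, so the posterior is Beta(12+8, 12+3) = Beta(20, 15).
For Beta(a, b) with a, b > 1 the mode is (a−1)/(a+b−2) = 19/33 ≈ 0.576.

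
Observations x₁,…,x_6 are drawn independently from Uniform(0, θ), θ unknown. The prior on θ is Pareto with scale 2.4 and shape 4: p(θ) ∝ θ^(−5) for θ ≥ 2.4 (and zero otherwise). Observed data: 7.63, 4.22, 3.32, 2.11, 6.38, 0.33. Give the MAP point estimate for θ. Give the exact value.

The Uniform(0, θ) likelihood is θ^(−n) for θ ≥ max(xᵢ), zero otherwise. Here max(xᵢ) = 7.63.
Posterior ∝ θ^(−5) · θ^(−6) = θ^(−11) on θ ≥ max(2.4, 7.63) = 7.63.
This density is strictly decreasing in θ, so the posterior mode lies at the lower boundary of the support.

θ̂_MAP = 7.63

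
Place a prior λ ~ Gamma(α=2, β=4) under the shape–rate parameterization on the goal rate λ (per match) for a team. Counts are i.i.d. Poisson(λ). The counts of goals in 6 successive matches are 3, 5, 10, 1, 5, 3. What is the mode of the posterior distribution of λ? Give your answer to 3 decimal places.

λ̂_MAP = 2.800

Σxᵢ = 3+5+10+1+5+3 = 27, with n = 6.
Posterior ∝ λe^(−4λ) · λ^27e^(−6λ) = λ^28e^(−10λ), i.e. Gamma(shape=29, rate=10).
The mode of a Gamma(a, b) with a ≥ 1 (shape–rate) is (a−1)/b = 28/10 ≈ 2.800.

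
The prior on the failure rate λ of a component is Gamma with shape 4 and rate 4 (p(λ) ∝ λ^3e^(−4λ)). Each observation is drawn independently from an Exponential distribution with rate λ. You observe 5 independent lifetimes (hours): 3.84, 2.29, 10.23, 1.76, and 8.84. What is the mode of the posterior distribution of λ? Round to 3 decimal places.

λ̂_MAP = 0.258

The Exponential(rate=λ) likelihood is ∝ λ^n e^(−λΣtᵢ). Here n = 5 and Σtᵢ = 3.84 + 2.29 + 10.23 + 1.76 + 8.84 = 26.96.
Posterior ∝ λ^3e^(−4λ) · λ^5e^(−26.96λ) = λ^8e^(−30.96λ), i.e. Gamma(9, 30.96).
Mode = (a−1)/b = 8/30.96 ≈ 0.258.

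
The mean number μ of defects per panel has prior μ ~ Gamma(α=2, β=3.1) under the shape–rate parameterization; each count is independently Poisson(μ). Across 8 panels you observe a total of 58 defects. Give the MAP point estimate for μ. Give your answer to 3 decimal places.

μ̂_MAP = 5.315

Σxᵢ = 58, n = 8.
Posterior ∝ μe^(−3.1μ) · μ^58e^(−8μ) = μ^59e^(−11.1μ), i.e. Gamma(shape=60, rate=11.1).
The mode of a Gamma(a, b) with a ≥ 1 (shape–rate) is (a−1)/b = 59/11.1 ≈ 5.315.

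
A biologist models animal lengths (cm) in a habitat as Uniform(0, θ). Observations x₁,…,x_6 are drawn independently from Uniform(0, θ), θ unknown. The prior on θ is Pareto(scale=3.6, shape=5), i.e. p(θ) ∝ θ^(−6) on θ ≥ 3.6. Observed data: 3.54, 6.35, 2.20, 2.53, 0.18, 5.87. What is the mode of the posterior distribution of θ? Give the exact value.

The Uniform(0, θ) likelihood is θ^(−n) for θ ≥ max(xᵢ), zero otherwise. Here max(xᵢ) = 6.35.
Posterior ∝ θ^(−6) · θ^(−6) = θ^(−12) on θ ≥ max(3.6, 6.35) = 6.35.
This density is strictly decreasing in θ, so the posterior mode lies at the lower boundary of the support.

θ̂_MAP = 6.35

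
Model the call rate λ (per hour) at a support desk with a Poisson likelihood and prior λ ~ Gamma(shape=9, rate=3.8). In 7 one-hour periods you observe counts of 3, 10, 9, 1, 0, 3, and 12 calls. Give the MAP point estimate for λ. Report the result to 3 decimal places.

λ̂_MAP = 4.259

Σxᵢ = 3+10+9+1+0+3+12 = 38, with n = 7.
Posterior ∝ λ^8e^(−3.8λ) · λ^38e^(−7λ) = λ^46e^(−10.8λ), i.e. Gamma(shape=47, rate=10.8).
The mode of a Gamma(a, b) with a ≥ 1 (shape–rate) is (a−1)/b = 46/10.8 ≈ 4.259.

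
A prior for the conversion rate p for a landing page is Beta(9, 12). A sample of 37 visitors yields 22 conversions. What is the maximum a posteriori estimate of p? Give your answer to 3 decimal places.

p̂_MAP = 0.536

Prior: Beta(9, 12).
Data: 22 successes in 37 trials. The binomial likelihood contributes p^22(1−p)^15, so the posterior is Beta(9+22, 12+15) = Beta(31, 27).
For Beta(a, b) with a, b > 1 the mode is (a−1)/(a+b−2) = 30/56 ≈ 0.536.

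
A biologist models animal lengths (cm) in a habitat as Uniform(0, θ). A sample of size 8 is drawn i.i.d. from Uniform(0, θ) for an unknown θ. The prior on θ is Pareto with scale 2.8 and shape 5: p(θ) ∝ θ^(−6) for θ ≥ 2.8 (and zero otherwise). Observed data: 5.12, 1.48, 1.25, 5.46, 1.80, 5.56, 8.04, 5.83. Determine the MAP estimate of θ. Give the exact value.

The Uniform(0, θ) likelihood is θ^(−n) for θ ≥ max(xᵢ), zero otherwise. Here max(xᵢ) = 8.04.
Posterior ∝ θ^(−6) · θ^(−8) = θ^(−14) on θ ≥ max(2.8, 8.04) = 8.04.
This density is strictly decreasing in θ, so the posterior mode lies at the lower boundary of the support.

θ̂_MAP = 8.04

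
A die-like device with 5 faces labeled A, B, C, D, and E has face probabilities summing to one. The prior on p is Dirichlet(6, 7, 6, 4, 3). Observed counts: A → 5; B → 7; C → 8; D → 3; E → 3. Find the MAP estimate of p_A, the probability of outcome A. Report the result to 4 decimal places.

The posterior is Dirichlet(αᵢ + nᵢ) = Dirichlet(11, 14, 14, 7, 6).
For a Dirichlet(a₁,…,a_K) with all aᵢ > 1, the mode has j-th component (aⱼ − 1)/(Σaᵢ − K).
Here Σaᵢ = 52 and K = 5, so p_A = (11 − 1)/(52 − 5) = 10/47 ≈ 0.2128.

MAP estimate of p_A = 0.2128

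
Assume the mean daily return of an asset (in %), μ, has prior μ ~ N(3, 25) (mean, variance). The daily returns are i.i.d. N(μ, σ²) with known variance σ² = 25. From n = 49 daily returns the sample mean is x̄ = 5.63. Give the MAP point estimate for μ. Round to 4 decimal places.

n = 49, x̄ = 5.63.
For a Normal prior and Normal likelihood with known variance, the posterior is Normal; its mode equals its mean, the precision-weighted average.
Prior precision 1/σ₀² = 1/25 = 0.04; data precision n/σ² = 49/25 = 1.96.
μ̂ = (0.04·3 + 1.96·5.63) / (0.04 + 1.96) = 11.1548/2 = 5.5774.

μ̂_MAP = 5.5774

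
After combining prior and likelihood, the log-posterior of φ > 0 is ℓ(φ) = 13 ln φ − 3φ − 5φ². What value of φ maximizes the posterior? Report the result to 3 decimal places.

ℓ'(φ) = 13/φ − 3 − 10φ. Setting this to zero and multiplying by φ: 10φ² + 3φ − 13 = 0.
φ = (−3 + √(3² + 4·10·13)) / (2·10) = (−3 + √529) / 20 = (−3 + 23)/20 = 1.
ℓ''(φ) = −13/φ² − 10 < 0, confirming a maximum.

φ̂_MAP = 1.000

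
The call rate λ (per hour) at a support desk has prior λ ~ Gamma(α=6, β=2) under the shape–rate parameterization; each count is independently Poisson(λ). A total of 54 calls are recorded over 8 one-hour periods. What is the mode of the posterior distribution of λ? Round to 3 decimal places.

λ̂_MAP = 5.900

Σxᵢ = 54, n = 8.
Posterior ∝ λ^5e^(−2λ) · λ^54e^(−8λ) = λ^59e^(−10λ), i.e. Gamma(shape=60, rate=10).
The mode of a Gamma(a, b) with a ≥ 1 (shape–rate) is (a−1)/b = 59/10 ≈ 5.900.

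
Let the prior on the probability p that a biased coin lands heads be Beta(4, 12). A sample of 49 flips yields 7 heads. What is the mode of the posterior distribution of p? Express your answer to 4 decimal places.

Prior: Beta(4, 12).
Data: 7 successes in 49 trials. The binomial likelihood contributes p^7(1−p)^42, so the posterior is Beta(4+7, 12+42) = Beta(11, 54).
For Beta(a, b) with a, b > 1 the mode is (a−1)/(a+b−2) = 10/63 ≈ 0.1587.

p̂_MAP = 0.1587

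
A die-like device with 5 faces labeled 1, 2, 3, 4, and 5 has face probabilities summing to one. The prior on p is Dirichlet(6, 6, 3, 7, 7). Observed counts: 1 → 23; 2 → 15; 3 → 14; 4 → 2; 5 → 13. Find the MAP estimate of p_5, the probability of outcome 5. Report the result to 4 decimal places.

The posterior is Dirichlet(αᵢ + nᵢ) = Dirichlet(29, 21, 17, 9, 20).
For a Dirichlet(a₁,…,a_K) with all aᵢ > 1, the mode has j-th component (aⱼ − 1)/(Σaᵢ − K).
Here Σaᵢ = 96 and K = 5, so p_5 = (20 − 1)/(96 − 5) = 19/91 ≈ 0.2088.

MAP estimate: 0.2088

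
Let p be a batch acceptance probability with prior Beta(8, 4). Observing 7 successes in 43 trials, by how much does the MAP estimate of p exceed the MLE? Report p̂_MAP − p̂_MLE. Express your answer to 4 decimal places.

MAP − MLE = 0.1014

Posterior is Beta(15, 40); MAP = (15−1)/(55−2) = 14/53 ≈ 0.26415.
MLE ignores the prior: p̂_MLE = k/n = 7/43 ≈ 0.16279.
Difference = 14/53 − 7/43 = 231/2279 ≈ 0.1014.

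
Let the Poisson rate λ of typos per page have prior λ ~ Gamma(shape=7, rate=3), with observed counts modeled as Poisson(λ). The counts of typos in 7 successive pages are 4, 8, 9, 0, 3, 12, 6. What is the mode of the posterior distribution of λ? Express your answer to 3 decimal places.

Σxᵢ = 4+8+9+0+3+12+6 = 42, with n = 7.
Posterior ∝ λ^6e^(−3λ) · λ^42e^(−7λ) = λ^48e^(−10λ), i.e. Gamma(shape=49, rate=10).
The mode of a Gamma(a, b) with a ≥ 1 (shape–rate) is (a−1)/b = 48/10 ≈ 4.800.

λ̂_MAP = 4.800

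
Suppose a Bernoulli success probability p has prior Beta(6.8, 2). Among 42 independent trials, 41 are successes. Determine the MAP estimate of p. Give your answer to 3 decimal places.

Prior: Beta(6.8, 2).
Data: 41 successes in 42 trials. The binomial likelihood contributes p^41(1−p)^1, so the posterior is Beta(6.8+41, 2+1) = Beta(47.8, 3).
For Beta(a, b) with a, b > 1 the mode is (a−1)/(a+b−2) = 46.8/48.8 ≈ 0.959.

p̂_MAP = 0.959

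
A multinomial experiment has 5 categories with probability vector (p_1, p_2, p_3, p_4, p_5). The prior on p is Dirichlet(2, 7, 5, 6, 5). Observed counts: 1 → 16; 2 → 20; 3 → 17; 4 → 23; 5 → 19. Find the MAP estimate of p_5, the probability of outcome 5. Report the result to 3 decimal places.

MAP estimate: 0.200

The posterior is Dirichlet(αᵢ + nᵢ) = Dirichlet(18, 27, 22, 29, 24).
For a Dirichlet(a₁,…,a_K) with all aᵢ > 1, the mode has j-th component (aⱼ − 1)/(Σaᵢ − K).
Here Σaᵢ = 120 and K = 5, so p_5 = (24 − 1)/(120 − 5) = 23/115 ≈ 0.200.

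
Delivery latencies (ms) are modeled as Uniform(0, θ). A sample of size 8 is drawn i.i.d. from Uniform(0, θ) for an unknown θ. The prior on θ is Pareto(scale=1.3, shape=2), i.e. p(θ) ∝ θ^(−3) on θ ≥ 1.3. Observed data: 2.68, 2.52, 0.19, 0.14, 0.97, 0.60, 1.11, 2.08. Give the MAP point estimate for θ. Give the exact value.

The Uniform(0, θ) likelihood is θ^(−n) for θ ≥ max(xᵢ), zero otherwise. Here max(xᵢ) = 2.68.
Posterior ∝ θ^(−3) · θ^(−8) = θ^(−11) on θ ≥ max(1.3, 2.68) = 2.68.
This density is strictly decreasing in θ, so the posterior mode lies at the lower boundary of the support.

θ̂_MAP = 2.68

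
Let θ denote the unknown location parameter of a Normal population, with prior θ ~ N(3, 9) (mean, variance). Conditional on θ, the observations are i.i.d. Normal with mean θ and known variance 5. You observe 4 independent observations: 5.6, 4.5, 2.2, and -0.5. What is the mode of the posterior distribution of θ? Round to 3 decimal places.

n = 4; x̄ = (5.6 + 4.5 + 2.2 + (-0.5))/4 = 11.8/4 = 2.95.
For a Normal prior and Normal likelihood with known variance, the posterior is Normal; its mode equals its mean, the precision-weighted average.
Prior precision 1/σ₀² = 1/9; data precision n/σ² = 4/5 = 0.8.
θ̂ = ((1/9)·3 + 0.8·2.95) / (1/9 + 0.8) = (202/75)/(41/45) = 606/205 ≈ 2.956.

θ̂_MAP = 2.956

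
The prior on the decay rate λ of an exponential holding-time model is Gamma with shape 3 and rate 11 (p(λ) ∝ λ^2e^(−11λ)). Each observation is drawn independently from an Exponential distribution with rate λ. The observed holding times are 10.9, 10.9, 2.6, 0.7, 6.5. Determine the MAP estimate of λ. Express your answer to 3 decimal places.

λ̂_MAP = 0.164

The Exponential(rate=λ) likelihood is ∝ λ^n e^(−λΣtᵢ). Here n = 5 and Σtᵢ = 10.9 + 10.9 + 2.6 + 0.7 + 6.5 = 31.6.
Posterior ∝ λ^2e^(−11λ) · λ^5e^(−31.6λ) = λ^7e^(−42.6λ), i.e. Gamma(8, 42.6).
Mode = (a−1)/b = 7/42.6 ≈ 0.164.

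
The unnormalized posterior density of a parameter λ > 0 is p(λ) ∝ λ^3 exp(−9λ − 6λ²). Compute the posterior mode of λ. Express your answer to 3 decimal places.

λ̂_MAP = 0.250

ℓ'(λ) = 3/λ − 9 − 12λ. Setting this to zero and multiplying by λ: 12λ² + 9λ − 3 = 0.
λ = (−9 + √(9² + 4·12·3)) / (2·12) = (−9 + √225) / 24 = (−9 + 15)/24 = 1/4.
ℓ''(λ) = −3/λ² − 12 < 0, confirming a maximum.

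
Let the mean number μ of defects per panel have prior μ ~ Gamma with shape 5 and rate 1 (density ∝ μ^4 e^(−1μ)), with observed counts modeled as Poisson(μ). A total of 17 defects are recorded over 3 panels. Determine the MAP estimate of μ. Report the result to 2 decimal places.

μ̂_MAP = 5.25

Σxᵢ = 17, n = 3.
Posterior ∝ μ^4e^(−1μ) · μ^17e^(−3μ) = μ^21e^(−4μ), i.e. Gamma(shape=22, rate=4).
The mode of a Gamma(a, b) with a ≥ 1 (shape–rate) is (a−1)/b = 21/4 ≈ 5.25.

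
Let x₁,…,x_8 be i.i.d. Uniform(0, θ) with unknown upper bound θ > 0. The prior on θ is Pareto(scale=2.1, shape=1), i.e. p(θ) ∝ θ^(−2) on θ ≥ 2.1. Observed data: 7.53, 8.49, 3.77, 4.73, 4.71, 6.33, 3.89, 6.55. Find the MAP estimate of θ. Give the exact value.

θ̂_MAP = 8.49

The Uniform(0, θ) likelihood is θ^(−n) for θ ≥ max(xᵢ), zero otherwise. Here max(xᵢ) = 8.49.
Posterior ∝ θ^(−2) · θ^(−8) = θ^(−10) on θ ≥ max(2.1, 8.49) = 8.49.
This density is strictly decreasing in θ, so the posterior mode lies at the lower boundary of the support.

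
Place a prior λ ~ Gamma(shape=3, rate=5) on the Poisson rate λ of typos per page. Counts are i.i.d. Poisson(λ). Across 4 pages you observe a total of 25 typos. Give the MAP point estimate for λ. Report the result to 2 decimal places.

Σxᵢ = 25, n = 4.
Posterior ∝ λ^2e^(−5λ) · λ^25e^(−4λ) = λ^27e^(−9λ), i.e. Gamma(shape=28, rate=9).
The mode of a Gamma(a, b) with a ≥ 1 (shape–rate) is (a−1)/b = 27/9 ≈ 3.00.

λ̂_MAP = 3.00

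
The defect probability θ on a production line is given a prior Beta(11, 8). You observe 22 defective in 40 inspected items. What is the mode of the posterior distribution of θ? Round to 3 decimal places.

θ̂_MAP = 0.561

Prior: Beta(11, 8).
Data: 22 successes in 40 trials. The binomial likelihood contributes θ^22(1−θ)^18, so the posterior is Beta(11+22, 8+18) = Beta(33, 26).
For Beta(a, b) with a, b > 1 the mode is (a−1)/(a+b−2) = 32/57 ≈ 0.561.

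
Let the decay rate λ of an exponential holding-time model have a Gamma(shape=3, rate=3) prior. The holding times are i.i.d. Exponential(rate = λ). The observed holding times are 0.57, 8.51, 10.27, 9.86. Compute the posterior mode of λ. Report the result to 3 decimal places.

The Exponential(rate=λ) likelihood is ∝ λ^n e^(−λΣtᵢ). Here n = 4 and Σtᵢ = 0.57 + 8.51 + 10.27 + 9.86 = 29.21.
Posterior ∝ λ^2e^(−3λ) · λ^4e^(−29.21λ) = λ^6e^(−32.21λ), i.e. Gamma(7, 32.21).
Mode = (a−1)/b = 6/32.21 ≈ 0.186.

λ̂_MAP = 0.186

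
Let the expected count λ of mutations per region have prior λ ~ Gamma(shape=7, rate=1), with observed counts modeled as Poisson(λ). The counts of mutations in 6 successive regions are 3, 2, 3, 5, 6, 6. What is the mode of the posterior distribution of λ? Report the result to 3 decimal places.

λ̂_MAP = 4.429

Σxᵢ = 3+2+3+5+6+6 = 25, with n = 6.
Posterior ∝ λ^6e^(−1λ) · λ^25e^(−6λ) = λ^31e^(−7λ), i.e. Gamma(shape=32, rate=7).
The mode of a Gamma(a, b) with a ≥ 1 (shape–rate) is (a−1)/b = 31/7 ≈ 4.429.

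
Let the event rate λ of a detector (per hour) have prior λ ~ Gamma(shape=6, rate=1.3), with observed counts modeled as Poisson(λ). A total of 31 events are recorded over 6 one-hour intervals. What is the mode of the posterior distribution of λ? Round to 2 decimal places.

λ̂_MAP = 4.93

Σxᵢ = 31, n = 6.
Posterior ∝ λ^5e^(−1.3λ) · λ^31e^(−6λ) = λ^36e^(−7.3λ), i.e. Gamma(shape=37, rate=7.3).
The mode of a Gamma(a, b) with a ≥ 1 (shape–rate) is (a−1)/b = 36/7.3 ≈ 4.93.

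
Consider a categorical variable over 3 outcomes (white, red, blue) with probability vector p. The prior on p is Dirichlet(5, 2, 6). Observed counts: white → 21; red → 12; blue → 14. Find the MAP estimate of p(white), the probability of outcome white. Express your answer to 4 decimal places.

The posterior is Dirichlet(αᵢ + nᵢ) = Dirichlet(26, 14, 20).
For a Dirichlet(a₁,…,a_K) with all aᵢ > 1, the mode has j-th component (aⱼ − 1)/(Σaᵢ − K).
Here Σaᵢ = 60 and K = 3, so p(white) = (26 − 1)/(60 − 3) = 25/57 ≈ 0.4386.

MAP estimate of p(white) = 0.4386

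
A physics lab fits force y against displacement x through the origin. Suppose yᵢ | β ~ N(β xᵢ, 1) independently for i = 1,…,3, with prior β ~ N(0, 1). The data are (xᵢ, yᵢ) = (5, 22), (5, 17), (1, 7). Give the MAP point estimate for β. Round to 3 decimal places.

β̂_MAP = 3.885

log p(β | y) = −Σ(yᵢ − βxᵢ)²/(2·1) − β²/(2·1) + const.
Setting the derivative to zero: Σxᵢ(yᵢ − βxᵢ)/1 − β/1 = 0, so β = Σxᵢyᵢ / (Σxᵢ² + σ²/τ²).
Σxᵢyᵢ = 5·22 + 5·17 + 1·7 = 202; Σxᵢ² = 51; σ²/τ² = 1.
β̂_MAP = 202 / (51 + 1) = 202/52 ≈ 3.885.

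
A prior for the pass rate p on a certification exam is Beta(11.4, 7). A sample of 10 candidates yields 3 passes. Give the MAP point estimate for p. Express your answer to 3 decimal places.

p̂_MAP = 0.508

Prior: Beta(11.4, 7).
Data: 3 successes in 10 trials. The binomial likelihood contributes p^3(1−p)^7, so the posterior is Beta(11.4+3, 7+7) = Beta(14.4, 14).
For Beta(a, b) with a, b > 1 the mode is (a−1)/(a+b−2) = 13.4/26.4 ≈ 0.508.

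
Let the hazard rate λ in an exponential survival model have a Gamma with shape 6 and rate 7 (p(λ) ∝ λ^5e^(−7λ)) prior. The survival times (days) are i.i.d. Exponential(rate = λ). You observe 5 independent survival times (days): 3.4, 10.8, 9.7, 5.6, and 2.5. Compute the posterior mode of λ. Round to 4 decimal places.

The Exponential(rate=λ) likelihood is ∝ λ^n e^(−λΣtᵢ). Here n = 5 and Σtᵢ = 3.4 + 10.8 + 9.7 + 5.6 + 2.5 = 32.
Posterior ∝ λ^5e^(−7λ) · λ^5e^(−32λ) = λ^10e^(−39λ), i.e. Gamma(11, 39).
Mode = (a−1)/b = 10/39 ≈ 0.2564.

λ̂_MAP = 0.2564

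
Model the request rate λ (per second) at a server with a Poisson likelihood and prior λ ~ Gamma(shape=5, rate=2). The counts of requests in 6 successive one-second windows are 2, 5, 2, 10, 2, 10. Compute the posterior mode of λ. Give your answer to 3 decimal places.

λ̂_MAP = 4.375

Σxᵢ = 2+5+2+10+2+10 = 31, with n = 6.
Posterior ∝ λ^4e^(−2λ) · λ^31e^(−6λ) = λ^35e^(−8λ), i.e. Gamma(shape=36, rate=8).
The mode of a Gamma(a, b) with a ≥ 1 (shape–rate) is (a−1)/b = 35/8 ≈ 4.375.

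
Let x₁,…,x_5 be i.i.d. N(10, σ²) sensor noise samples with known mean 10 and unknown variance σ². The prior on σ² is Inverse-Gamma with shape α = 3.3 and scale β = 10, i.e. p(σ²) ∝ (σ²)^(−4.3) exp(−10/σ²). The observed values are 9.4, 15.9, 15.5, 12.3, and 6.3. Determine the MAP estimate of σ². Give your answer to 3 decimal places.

σ̂²_MAP = 7.676

Sum of squared deviations about the known mean: SS = (9.4−10)² + (15.9−10)² + (15.5−10)² + (12.3−10)² + (6.3−10)² = 84.4.
The Normal likelihood contributes (σ²)^(−n/2) exp(−SS/(2σ²)), so the posterior is Inverse-Gamma(α + n/2, β + SS/2) = Inverse-Gamma(5.8, 52.2).
The mode of Inverse-Gamma(a, b) is b/(a+1) = 52.2/6.8 ≈ 7.676.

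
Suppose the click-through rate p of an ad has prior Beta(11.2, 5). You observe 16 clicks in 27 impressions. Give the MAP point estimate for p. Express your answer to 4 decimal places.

p̂_MAP = 0.6359

Prior: Beta(11.2, 5).
Data: 16 successes in 27 trials. The binomial likelihood contributes p^16(1−p)^11, so the posterior is Beta(11.2+16, 5+11) = Beta(27.2, 16).
For Beta(a, b) with a, b > 1 the mode is (a−1)/(a+b−2) = 26.2/41.2 ≈ 0.6359.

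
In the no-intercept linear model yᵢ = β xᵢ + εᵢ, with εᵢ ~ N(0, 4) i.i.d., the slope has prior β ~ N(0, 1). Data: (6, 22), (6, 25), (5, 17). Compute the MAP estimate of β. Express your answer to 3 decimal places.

β̂_MAP = 3.634

log p(β | y) = −Σ(yᵢ − βxᵢ)²/(2·4) − β²/(2·1) + const.
Setting the derivative to zero: Σxᵢ(yᵢ − βxᵢ)/4 − β/1 = 0, so β = Σxᵢyᵢ / (Σxᵢ² + σ²/τ²).
Σxᵢyᵢ = 6·22 + 6·25 + 5·17 = 367; Σxᵢ² = 97; σ²/τ² = 4.
β̂_MAP = 367 / (97 + 4) = 367/101 ≈ 3.634.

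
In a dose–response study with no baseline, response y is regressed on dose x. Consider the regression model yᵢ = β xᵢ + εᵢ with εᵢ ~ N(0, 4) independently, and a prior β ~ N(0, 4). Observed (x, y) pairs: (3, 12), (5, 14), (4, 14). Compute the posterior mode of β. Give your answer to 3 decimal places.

log p(β | y) = −Σ(yᵢ − βxᵢ)²/(2·4) − β²/(2·4) + const.
Setting the derivative to zero: Σxᵢ(yᵢ − βxᵢ)/4 − β/4 = 0, so β = Σxᵢyᵢ / (Σxᵢ² + σ²/τ²).
Σxᵢyᵢ = 3·12 + 5·14 + 4·14 = 162; Σxᵢ² = 50; σ²/τ² = 1.
β̂_MAP = 162 / (50 + 1) = 162/51 ≈ 3.176.

β̂_MAP = 3.176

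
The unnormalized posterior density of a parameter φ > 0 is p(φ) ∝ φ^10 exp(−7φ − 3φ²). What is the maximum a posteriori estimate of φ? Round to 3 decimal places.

φ̂_MAP = 0.833

ℓ'(φ) = 10/φ − 7 − 6φ. Setting this to zero and multiplying by φ: 6φ² + 7φ − 10 = 0.
φ = (−7 + √(7² + 4·6·10)) / (2·6) = (−7 + √289) / 12 = (−7 + 17)/12 = 5/6.
ℓ''(φ) = −10/φ² − 6 < 0, confirming a maximum.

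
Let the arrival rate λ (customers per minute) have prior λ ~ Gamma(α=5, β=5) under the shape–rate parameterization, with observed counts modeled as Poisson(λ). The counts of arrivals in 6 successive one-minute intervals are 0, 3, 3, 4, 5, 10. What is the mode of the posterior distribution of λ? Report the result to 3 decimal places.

Σxᵢ = 0+3+3+4+5+10 = 25, with n = 6.
Posterior ∝ λ^4e^(−5λ) · λ^25e^(−6λ) = λ^29e^(−11λ), i.e. Gamma(shape=30, rate=11).
The mode of a Gamma(a, b) with a ≥ 1 (shape–rate) is (a−1)/b = 29/11 ≈ 2.636.

λ̂_MAP = 2.636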